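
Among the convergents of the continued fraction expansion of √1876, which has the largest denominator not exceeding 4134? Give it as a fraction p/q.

137215/3168

√1876 = [43; 3, 5, 12, 5, 3, 86, …] (period length 6).
Convergents:
  p_0/q_0 = 43/1
  p_1/q_1 = 130/3
  p_2/q_2 = 693/16
  p_3/q_3 = 8446/195
  p_4/q_4 = 42923/991
  p_5/q_5 = 137215/3168
  p_6/q_6 = 11843413/273439
q_5 = 3168 ≤ 4134 < 273439 = q_6, so the answer is 137215/3168.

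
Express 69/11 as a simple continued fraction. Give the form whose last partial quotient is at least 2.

[6; 3, 1, 2]

69 = 6·11 + 3
11 = 3·3 + 2
3 = 1·2 + 1
2 = 2·1 + 0  (stop)
So 69/11 = [6; 3, 1, 2].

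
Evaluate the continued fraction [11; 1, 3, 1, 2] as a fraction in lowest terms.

Using pₖ = aₖpₖ₋₁ + pₖ₋₂ and qₖ = aₖqₖ₋₁ + qₖ₋₂:
  k=0: a=11, p=11, q=1
  k=1: a=1, p=12, q=1
  k=2: a=3, p=47, q=4
  k=3: a=1, p=59, q=5
  k=4: a=2, p=165, q=14

165/14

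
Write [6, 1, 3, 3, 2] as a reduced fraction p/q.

203/30

Using pₖ = aₖpₖ₋₁ + pₖ₋₂ and qₖ = aₖqₖ₋₁ + qₖ₋₂:
  k=0: a=6, p=6, q=1
  k=1: a=1, p=7, q=1
  k=2: a=3, p=27, q=4
  k=3: a=3, p=88, q=13
  k=4: a=2, p=203, q=30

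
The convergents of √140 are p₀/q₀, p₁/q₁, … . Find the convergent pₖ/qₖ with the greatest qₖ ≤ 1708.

10081/852

√140 = [11; 1, 4, 1, 22, …] (period length 4).
Convergents:
  p_0/q_0 = 11/1
  p_1/q_1 = 12/1
  p_2/q_2 = 59/5
  p_3/q_3 = 71/6
  p_4/q_4 = 1621/137
  p_5/q_5 = 1692/143
  p_6/q_6 = 8389/709
  p_7/q_7 = 10081/852
  p_8/q_8 = 230171/19453
q_7 = 852 ≤ 1708 < 19453 = q_8, so the answer is 10081/852.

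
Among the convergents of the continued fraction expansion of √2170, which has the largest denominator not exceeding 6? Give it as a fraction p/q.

√2170 = [46; 1, 1, 2, 1, 1, 92, …] (period length 6).
Convergents:
  p_0/q_0 = 46/1
  p_1/q_1 = 47/1
  p_2/q_2 = 93/2
  p_3/q_3 = 233/5
  p_4/q_4 = 326/7
q_3 = 5 ≤ 6 < 7 = q_4, so the answer is 233/5.

233/5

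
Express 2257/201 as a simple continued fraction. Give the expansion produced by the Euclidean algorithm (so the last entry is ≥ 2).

[11; 4, 2, 1, 2, 2, 2]

2257 = 11×201 + 46
201 = 4×46 + 17
46 = 2×17 + 12
17 = 1×12 + 5
12 = 2×5 + 2
5 = 2×2 + 1
2 = 2×1 + 0  (stop)
So 2257/201 = [11; 4, 2, 1, 2, 2, 2].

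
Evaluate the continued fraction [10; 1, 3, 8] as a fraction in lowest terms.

Fold from the inside: start with 8/1.
  3 + 1/8 = 25/8
  1 + 8/25 = 33/25
  10 + 25/33 = 355/33

355/33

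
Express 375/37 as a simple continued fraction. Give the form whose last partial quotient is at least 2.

[10; 7, 2, 2]

375 = 10*37 + 5
37 = 7*5 + 2
5 = 2*2 + 1
2 = 2*1 + 0  (stop)
So 375/37 = [10; 7, 2, 2].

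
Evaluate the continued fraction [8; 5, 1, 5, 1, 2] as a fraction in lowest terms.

956/117

Fold from the inside: start with 2/1.
  1 + 1/2 = 3/2
  5 + 2/3 = 17/3
  1 + 3/17 = 20/17
  5 + 17/20 = 117/20
  8 + 20/117 = 956/117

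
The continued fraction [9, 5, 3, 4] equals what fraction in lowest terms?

Fold from the inside: start with 4/1.
  3 + 1/4 = 13/4
  5 + 4/13 = 69/13
  9 + 13/69 = 634/69

634/69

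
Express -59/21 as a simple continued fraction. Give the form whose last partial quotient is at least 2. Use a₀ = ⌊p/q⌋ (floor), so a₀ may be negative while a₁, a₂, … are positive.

-59 = -3·21 + 4
21 = 5·4 + 1
4 = 4·1 + 0  (stop)
So -59/21 = [-3; 5, 4].

[-3; 5, 4]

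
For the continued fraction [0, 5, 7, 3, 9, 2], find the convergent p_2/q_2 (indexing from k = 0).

Using pₖ = aₖpₖ₋₁ + pₖ₋₂, qₖ = aₖqₖ₋₁ + qₖ₋₂ (with p₋₁=1, p₋₂=0, q₋₁=0, q₋₂=1):
  k=0: a=0, p=0, q=1
  k=1: a=5, p=1, q=5
  k=2: a=7, p=7, q=36

7/36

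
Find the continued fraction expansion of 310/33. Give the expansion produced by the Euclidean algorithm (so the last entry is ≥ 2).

[9; 2, 1, 1, 6]

310 = 9*33 + 13
33 = 2*13 + 7
13 = 1*7 + 6
7 = 1*6 + 1
6 = 6*1 + 0  (stop)
So 310/33 = [9; 2, 1, 1, 6].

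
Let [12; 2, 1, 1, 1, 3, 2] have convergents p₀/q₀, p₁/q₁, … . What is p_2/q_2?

Using pₖ = aₖpₖ₋₁ + pₖ₋₂, qₖ = aₖqₖ₋₁ + qₖ₋₂ (with p₋₁=1, p₋₂=0, q₋₁=0, q₋₂=1):
  k=0: a=12, p=12, q=1
  k=1: a=2, p=25, q=2
  k=2: a=1, p=37, q=3

37/3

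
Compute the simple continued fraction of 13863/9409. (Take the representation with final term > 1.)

13863 = 1*9409 + 4454
9409 = 2*4454 + 501
4454 = 8*501 + 446
501 = 1*446 + 55
446 = 8*55 + 6
55 = 9*6 + 1
6 = 6*1 + 0  (stop)
So 13863/9409 = [1; 2, 8, 1, 8, 9, 6].

[1; 2, 8, 1, 8, 9, 6]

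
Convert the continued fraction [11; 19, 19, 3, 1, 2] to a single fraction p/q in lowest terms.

44641/4039

Fold from the inside: start with 2/1.
  1 + 1/2 = 3/2
  3 + 2/3 = 11/3
  19 + 3/11 = 212/11
  19 + 11/212 = 4039/212
  11 + 212/4039 = 44641/4039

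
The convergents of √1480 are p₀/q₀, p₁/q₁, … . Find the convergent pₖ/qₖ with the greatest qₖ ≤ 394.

√1480 = [38; 2, 8, 19, 8, 2, 76, …] (period length 6).
Convergents:
  p_0/q_0 = 38/1
  p_1/q_1 = 77/2
  p_2/q_2 = 654/17
  p_3/q_3 = 12503/325
  p_4/q_4 = 100678/2617
q_3 = 325 ≤ 394 < 2617 = q_4, so the answer is 12503/325.

12503/325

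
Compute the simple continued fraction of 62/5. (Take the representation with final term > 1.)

[12; 2, 2]

62 = 12·5 + 2
5 = 2·2 + 1
2 = 2·1 + 0  (stop)
So 62/5 = [12; 2, 2].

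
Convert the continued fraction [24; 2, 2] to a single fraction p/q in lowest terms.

Fold from the inside: start with 2/1.
  2 + 1/2 = 5/2
  24 + 2/5 = 122/5

122/5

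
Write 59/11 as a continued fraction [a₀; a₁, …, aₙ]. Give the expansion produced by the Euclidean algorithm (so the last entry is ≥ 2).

[5; 2, 1, 3]

59 = 5*11 + 4
11 = 2*4 + 3
4 = 1*3 + 1
3 = 3*1 + 0  (stop)
So 59/11 = [5; 2, 1, 3].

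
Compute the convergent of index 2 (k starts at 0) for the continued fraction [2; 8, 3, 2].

Using pₖ = aₖpₖ₋₁ + pₖ₋₂, qₖ = aₖqₖ₋₁ + qₖ₋₂ (with p₋₁=1, p₋₂=0, q₋₁=0, q₋₂=1):
  k=0: a=2, p=2, q=1
  k=1: a=8, p=17, q=8
  k=2: a=3, p=53, q=25

53/25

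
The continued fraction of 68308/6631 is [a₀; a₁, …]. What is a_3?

7

68308 = 10·6631 + 1998   →  a_0 = 10
6631 = 3·1998 + 637   →  a_1 = 3
1998 = 3·637 + 87   →  a_2 = 3
637 = 7·87 + 28   →  a_3 = 7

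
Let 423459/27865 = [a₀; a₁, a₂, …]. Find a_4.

423459 = 15·27865 + 5484   →  a_0 = 15
27865 = 5·5484 + 445   →  a_1 = 5
5484 = 12·445 + 144   →  a_2 = 12
445 = 3·144 + 13   →  a_3 = 3
144 = 11·13 + 1   →  a_4 = 11

11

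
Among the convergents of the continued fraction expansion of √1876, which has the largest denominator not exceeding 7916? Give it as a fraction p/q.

137215/3168

√1876 = [43; 3, 5, 12, 5, 3, 86, …] (period length 6).
Convergents:
  p_0/q_0 = 43/1
  p_1/q_1 = 130/3
  p_2/q_2 = 693/16
  p_3/q_3 = 8446/195
  p_4/q_4 = 42923/991
  p_5/q_5 = 137215/3168
  p_6/q_6 = 11843413/273439
q_5 = 3168 ≤ 7916 < 273439 = q_6, so the answer is 137215/3168.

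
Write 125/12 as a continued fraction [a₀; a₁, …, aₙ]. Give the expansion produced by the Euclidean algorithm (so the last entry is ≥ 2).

125 = 10·12 + 5
12 = 2·5 + 2
5 = 2·2 + 1
2 = 2·1 + 0  (stop)
So 125/12 = [10; 2, 2, 2].

[10; 2, 2, 2]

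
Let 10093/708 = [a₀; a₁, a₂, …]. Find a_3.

10093 = 14·708 + 181   →  a_0 = 14
708 = 3·181 + 165   →  a_1 = 3
181 = 1·165 + 16   →  a_2 = 1
165 = 10·16 + 5   →  a_3 = 10

10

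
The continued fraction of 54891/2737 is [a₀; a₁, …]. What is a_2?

54891 = 20·2737 + 151   →  a_0 = 20
2737 = 18·151 + 19   →  a_1 = 18
151 = 7·19 + 18   →  a_2 = 7

7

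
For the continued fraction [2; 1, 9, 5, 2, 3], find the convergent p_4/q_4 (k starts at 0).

Using pₖ = aₖpₖ₋₁ + pₖ₋₂, qₖ = aₖqₖ₋₁ + qₖ₋₂ (with p₋₁=1, p₋₂=0, q₋₁=0, q₋₂=1):
  k=0: a=2, p=2, q=1
  k=1: a=1, p=3, q=1
  k=2: a=9, p=29, q=10
  k=3: a=5, p=148, q=51
  k=4: a=2, p=325, q=112

325/112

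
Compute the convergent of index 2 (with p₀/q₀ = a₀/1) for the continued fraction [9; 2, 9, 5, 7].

Using pₖ = aₖpₖ₋₁ + pₖ₋₂, qₖ = aₖqₖ₋₁ + qₖ₋₂ (with p₋₁=1, p₋₂=0, q₋₁=0, q₋₂=1):
  k=0: a=9, p=9, q=1
  k=1: a=2, p=19, q=2
  k=2: a=9, p=180, q=19

180/19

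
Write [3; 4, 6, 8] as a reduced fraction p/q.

661/204

Using pₖ = aₖpₖ₋₁ + pₖ₋₂ and qₖ = aₖqₖ₋₁ + qₖ₋₂:
  k=0: a=3, p=3, q=1
  k=1: a=4, p=13, q=4
  k=2: a=6, p=81, q=25
  k=3: a=8, p=661, q=204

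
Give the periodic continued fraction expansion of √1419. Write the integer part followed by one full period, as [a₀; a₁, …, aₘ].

a₀ = ⌊√1419⌋ = 37.
With m₀=0, d₀=1 and mₖ₊₁ = dₖaₖ − mₖ, dₖ₊₁ = (n − mₖ₊₁²)/dₖ, aₖ₊₁ = ⌊(a₀+mₖ₊₁)/dₖ₊₁⌋:
  k=1: m=37, d=50, a=1
  k=2: m=13, d=25, a=2
  k=3: m=37, d=2, a=37
  k=4: m=37, d=25, a=2
  k=5: m=13, d=50, a=1
  k=6: m=37, d=1, a=74
d=1 and a=2a₀=74 at k=6, so the next step gives (m, d) = (37, 50) again — its k=1 value — and the period has length 6.

[37; 1, 2, 37, 2, 1, 74]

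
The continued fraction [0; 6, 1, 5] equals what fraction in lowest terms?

6/41

Using pₖ = aₖpₖ₋₁ + pₖ₋₂ and qₖ = aₖqₖ₋₁ + qₖ₋₂:
  k=0: a=0, p=0, q=1
  k=1: a=6, p=1, q=6
  k=2: a=1, p=1, q=7
  k=3: a=5, p=6, q=41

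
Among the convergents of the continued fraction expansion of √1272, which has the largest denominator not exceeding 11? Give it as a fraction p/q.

107/3

√1272 = [35; 1, 1, 1, 70, …] (period length 4).
Convergents:
  p_0/q_0 = 35/1
  p_1/q_1 = 36/1
  p_2/q_2 = 71/2
  p_3/q_3 = 107/3
  p_4/q_4 = 7561/212
q_3 = 3 ≤ 11 < 212 = q_4, so the answer is 107/3.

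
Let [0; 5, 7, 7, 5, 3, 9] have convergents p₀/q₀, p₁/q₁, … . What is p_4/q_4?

Using pₖ = aₖpₖ₋₁ + pₖ₋₂, qₖ = aₖqₖ₋₁ + qₖ₋₂ (with p₋₁=1, p₋₂=0, q₋₁=0, q₋₂=1):
  k=0: a=0, p=0, q=1
  k=1: a=5, p=1, q=5
  k=2: a=7, p=7, q=36
  k=3: a=7, p=50, q=257
  k=4: a=5, p=257, q=1321

257/1321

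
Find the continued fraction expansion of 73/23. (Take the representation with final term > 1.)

73 = 3·23 + 4
23 = 5·4 + 3
4 = 1·3 + 1
3 = 3·1 + 0  (stop)
So 73/23 = [3; 5, 1, 3].

[3; 5, 1, 3]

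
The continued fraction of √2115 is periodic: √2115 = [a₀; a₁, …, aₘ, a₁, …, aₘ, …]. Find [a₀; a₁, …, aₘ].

[45; 1, 90]

a₀ = ⌊√2115⌋ = 45.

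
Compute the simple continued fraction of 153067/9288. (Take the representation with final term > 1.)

153067 = 16×9288 + 4459
9288 = 2×4459 + 370
4459 = 12×370 + 19
370 = 19×19 + 9
19 = 2×9 + 1
9 = 9×1 + 0  (stop)
So 153067/9288 = [16; 2, 12, 19, 2, 9].

[16; 2, 12, 19, 2, 9]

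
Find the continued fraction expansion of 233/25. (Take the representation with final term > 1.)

[9; 3, 8]

233 = 9·25 + 8
25 = 3·8 + 1
8 = 8·1 + 0  (stop)
So 233/25 = [9; 3, 8].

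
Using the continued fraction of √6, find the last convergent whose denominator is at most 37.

√6 = [2; 2, 4, …] (period length 2).
Convergents:
  p_0/q_0 = 2/1
  p_1/q_1 = 5/2
  p_2/q_2 = 22/9
  p_3/q_3 = 49/20
  p_4/q_4 = 218/89
q_3 = 20 ≤ 37 < 89 = q_4, so the answer is 49/20.

49/20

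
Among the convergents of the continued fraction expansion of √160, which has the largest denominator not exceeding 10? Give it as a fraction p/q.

38/3

√160 = [12; 1, 1, 1, 5, 1, 1, 1, 24, …] (period length 8).
Convergents:
  p_0/q_0 = 12/1
  p_1/q_1 = 13/1
  p_2/q_2 = 25/2
  p_3/q_3 = 38/3
  p_4/q_4 = 215/17
q_3 = 3 ≤ 10 < 17 = q_4, so the answer is 38/3.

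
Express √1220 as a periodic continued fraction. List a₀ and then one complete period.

a₀ = ⌊√1220⌋ = 34.
With m₀=0, d₀=1 and mₖ₊₁ = dₖaₖ − mₖ, dₖ₊₁ = (n − mₖ₊₁²)/dₖ, aₖ₊₁ = ⌊(a₀+mₖ₊₁)/dₖ₊₁⌋:
  k=1: m=34, d=64, a=1
  k=2: m=30, d=5, a=12
  k=3: m=30, d=64, a=1
  k=4: m=34, d=1, a=68
d=1 and a=2a₀=68 at k=4, so the next step gives (m, d) = (34, 64) again — its k=1 value — and the period has length 4.

[34; 1, 12, 1, 68]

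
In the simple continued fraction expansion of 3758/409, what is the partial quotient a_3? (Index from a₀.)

3758 = 9·409 + 77   →  a_0 = 9
409 = 5·77 + 24   →  a_1 = 5
77 = 3·24 + 5   →  a_2 = 3
24 = 4·5 + 4   →  a_3 = 4

4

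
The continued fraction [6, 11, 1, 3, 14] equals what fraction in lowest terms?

Using pₖ = aₖpₖ₋₁ + pₖ₋₂ and qₖ = aₖqₖ₋₁ + qₖ₋₂:
  k=0: a=6, p=6, q=1
  k=1: a=11, p=67, q=11
  k=2: a=1, p=73, q=12
  k=3: a=3, p=286, q=47
  k=4: a=14, p=4077, q=670

4077/670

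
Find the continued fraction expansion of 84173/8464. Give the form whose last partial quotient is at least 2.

[9; 1, 17, 8, 19, 3]

84173 = 9*8464 + 7997
8464 = 1*7997 + 467
7997 = 17*467 + 58
467 = 8*58 + 3
58 = 19*3 + 1
3 = 3*1 + 0  (stop)
So 84173/8464 = [9; 1, 17, 8, 19, 3].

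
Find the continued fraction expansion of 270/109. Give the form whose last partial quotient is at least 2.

[2; 2, 10, 2, 2]

270 = 2·109 + 52
109 = 2·52 + 5
52 = 10·5 + 2
5 = 2·2 + 1
2 = 2·1 + 0  (stop)
So 270/109 = [2; 2, 10, 2, 2].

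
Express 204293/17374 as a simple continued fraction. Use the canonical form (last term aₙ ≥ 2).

204293 = 11·17374 + 13179
17374 = 1·13179 + 4195
13179 = 3·4195 + 594
4195 = 7·594 + 37
594 = 16·37 + 2
37 = 18·2 + 1
2 = 2·1 + 0  (stop)
So 204293/17374 = [11; 1, 3, 7, 16, 18, 2].

[11; 1, 3, 7, 16, 18, 2]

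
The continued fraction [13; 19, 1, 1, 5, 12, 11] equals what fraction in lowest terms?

378797/29024

Using pₖ = aₖpₖ₋₁ + pₖ₋₂ and qₖ = aₖqₖ₋₁ + qₖ₋₂:
  k=0: a=13, p=13, q=1
  k=1: a=19, p=248, q=19
  k=2: a=1, p=261, q=20
  k=3: a=1, p=509, q=39
  k=4: a=5, p=2806, q=215
  k=5: a=12, p=34181, q=2619
  k=6: a=11, p=378797, q=29024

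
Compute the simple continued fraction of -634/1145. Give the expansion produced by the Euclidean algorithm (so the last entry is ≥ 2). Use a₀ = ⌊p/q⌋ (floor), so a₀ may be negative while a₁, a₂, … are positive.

-634 = -1·1145 + 511
1145 = 2·511 + 123
511 = 4·123 + 19
123 = 6·19 + 9
19 = 2·9 + 1
9 = 9·1 + 0  (stop)
So -634/1145 = [-1; 2, 4, 6, 2, 9].

[-1; 2, 4, 6, 2, 9]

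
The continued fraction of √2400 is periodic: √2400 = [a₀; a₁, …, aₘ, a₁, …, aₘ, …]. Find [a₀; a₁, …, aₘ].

[48; 1, 96]

a₀ = ⌊√2400⌋ = 48.
With m₀=0, d₀=1 and mₖ₊₁ = dₖaₖ − mₖ, dₖ₊₁ = (n − mₖ₊₁²)/dₖ, aₖ₊₁ = ⌊(a₀+mₖ₊₁)/dₖ₊₁⌋:
  k=1: m=48, d=96, a=1
  k=2: m=48, d=1, a=96
d=1 and a=2a₀=96 at k=2, so the next step gives (m, d) = (48, 96) again — its k=1 value — and the period has length 2.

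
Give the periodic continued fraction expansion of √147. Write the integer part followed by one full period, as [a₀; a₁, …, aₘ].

[12; 8, 24]

a₀ = ⌊√147⌋ = 12.
With m₀=0, d₀=1 and mₖ₊₁ = dₖaₖ − mₖ, dₖ₊₁ = (n − mₖ₊₁²)/dₖ, aₖ₊₁ = ⌊(a₀+mₖ₊₁)/dₖ₊₁⌋:
  k=1: m=12, d=3, a=8
  k=2: m=12, d=1, a=24
d=1 and a=2a₀=24 at k=2, so the next step gives (m, d) = (12, 3) again — its k=1 value — and the period has length 2.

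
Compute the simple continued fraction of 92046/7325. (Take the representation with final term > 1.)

[12; 1, 1, 3, 3, 2, 11, 12]

92046 = 12*7325 + 4146
7325 = 1*4146 + 3179
4146 = 1*3179 + 967
3179 = 3*967 + 278
967 = 3*278 + 133
278 = 2*133 + 12
133 = 11*12 + 1
12 = 12*1 + 0  (stop)
So 92046/7325 = [12; 1, 1, 3, 3, 2, 11, 12].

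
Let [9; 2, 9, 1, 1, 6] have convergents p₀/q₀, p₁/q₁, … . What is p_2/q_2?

Using pₖ = aₖpₖ₋₁ + pₖ₋₂, qₖ = aₖqₖ₋₁ + qₖ₋₂ (with p₋₁=1, p₋₂=0, q₋₁=0, q₋₂=1):
  k=0: a=9, p=9, q=1
  k=1: a=2, p=19, q=2
  k=2: a=9, p=180, q=19

180/19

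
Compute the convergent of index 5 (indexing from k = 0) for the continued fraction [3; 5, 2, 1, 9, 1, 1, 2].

545/171

Using pₖ = aₖpₖ₋₁ + pₖ₋₂, qₖ = aₖqₖ₋₁ + qₖ₋₂ (with p₋₁=1, p₋₂=0, q₋₁=0, q₋₂=1):
  k=0: a=3, p=3, q=1
  k=1: a=5, p=16, q=5
  k=2: a=2, p=35, q=11
  k=3: a=1, p=51, q=16
  k=4: a=9, p=494, q=155
  k=5: a=1, p=545, q=171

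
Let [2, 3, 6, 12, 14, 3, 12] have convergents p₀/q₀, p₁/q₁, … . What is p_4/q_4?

7534/3253

Using pₖ = aₖpₖ₋₁ + pₖ₋₂, qₖ = aₖqₖ₋₁ + qₖ₋₂ (with p₋₁=1, p₋₂=0, q₋₁=0, q₋₂=1):
  k=0: a=2, p=2, q=1
  k=1: a=3, p=7, q=3
  k=2: a=6, p=44, q=19
  k=3: a=12, p=535, q=231
  k=4: a=14, p=7534, q=3253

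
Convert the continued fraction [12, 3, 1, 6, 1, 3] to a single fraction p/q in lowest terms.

Fold from the inside: start with 3/1.
  1 + 1/3 = 4/3
  6 + 3/4 = 27/4
  1 + 4/27 = 31/27
  3 + 27/31 = 120/31
  12 + 31/120 = 1471/120

1471/120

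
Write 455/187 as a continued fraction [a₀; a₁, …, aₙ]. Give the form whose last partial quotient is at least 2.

455 = 2·187 + 81
187 = 2·81 + 25
81 = 3·25 + 6
25 = 4·6 + 1
6 = 6·1 + 0  (stop)
So 455/187 = [2; 2, 3, 4, 6].

[2; 2, 3, 4, 6]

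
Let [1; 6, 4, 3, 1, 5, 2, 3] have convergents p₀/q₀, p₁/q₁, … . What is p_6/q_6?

Using pₖ = aₖpₖ₋₁ + pₖ₋₂, qₖ = aₖqₖ₋₁ + qₖ₋₂ (with p₋₁=1, p₋₂=0, q₋₁=0, q₋₂=1):
  k=0: a=1, p=1, q=1
  k=1: a=6, p=7, q=6
  k=2: a=4, p=29, q=25
  k=3: a=3, p=94, q=81
  k=4: a=1, p=123, q=106
  k=5: a=5, p=709, q=611
  k=6: a=2, p=1541, q=1328

1541/1328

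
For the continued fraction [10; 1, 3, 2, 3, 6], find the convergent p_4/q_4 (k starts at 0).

Using pₖ = aₖpₖ₋₁ + pₖ₋₂, qₖ = aₖqₖ₋₁ + qₖ₋₂ (with p₋₁=1, p₋₂=0, q₋₁=0, q₋₂=1):
  k=0: a=10, p=10, q=1
  k=1: a=1, p=11, q=1
  k=2: a=3, p=43, q=4
  k=3: a=2, p=97, q=9
  k=4: a=3, p=334, q=31

334/31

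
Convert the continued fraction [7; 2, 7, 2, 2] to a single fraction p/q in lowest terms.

590/79

Using pₖ = aₖpₖ₋₁ + pₖ₋₂ and qₖ = aₖqₖ₋₁ + qₖ₋₂:
  k=0: a=7, p=7, q=1
  k=1: a=2, p=15, q=2
  k=2: a=7, p=112, q=15
  k=3: a=2, p=239, q=32
  k=4: a=2, p=590, q=79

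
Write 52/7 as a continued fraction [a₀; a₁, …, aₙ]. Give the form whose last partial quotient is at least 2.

[7; 2, 3]

52 = 7*7 + 3
7 = 2*3 + 1
3 = 3*1 + 0  (stop)
So 52/7 = [7; 2, 3].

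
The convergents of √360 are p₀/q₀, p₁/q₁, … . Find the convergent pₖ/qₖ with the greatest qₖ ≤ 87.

721/38

√360 = [18; 1, 36, …] (period length 2).
Convergents:
  p_0/q_0 = 18/1
  p_1/q_1 = 19/1
  p_2/q_2 = 702/37
  p_3/q_3 = 721/38
  p_4/q_4 = 26658/1405
q_3 = 38 ≤ 87 < 1405 = q_4, so the answer is 721/38.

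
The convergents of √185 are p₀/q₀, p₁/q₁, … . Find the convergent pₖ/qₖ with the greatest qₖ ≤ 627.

5563/409

√185 = [13; 1, 1, 1, 1, 26, …] (period length 5).
Convergents:
  p_0/q_0 = 13/1
  p_1/q_1 = 14/1
  p_2/q_2 = 27/2
  p_3/q_3 = 41/3
  p_4/q_4 = 68/5
  p_5/q_5 = 1809/133
  p_6/q_6 = 1877/138
  p_7/q_7 = 3686/271
  p_8/q_8 = 5563/409
  p_9/q_9 = 9249/680
q_8 = 409 ≤ 627 < 680 = q_9, so the answer is 5563/409.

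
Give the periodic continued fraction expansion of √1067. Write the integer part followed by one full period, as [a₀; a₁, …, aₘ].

a₀ = ⌊√1067⌋ = 32.
With m₀=0, d₀=1 and mₖ₊₁ = dₖaₖ − mₖ, dₖ₊₁ = (n − mₖ₊₁²)/dₖ, aₖ₊₁ = ⌊(a₀+mₖ₊₁)/dₖ₊₁⌋:
  k=1: m=32, d=43, a=1
  k=2: m=11, d=22, a=1
  k=3: m=11, d=43, a=1
  k=4: m=32, d=1, a=64
d=1 and a=2a₀=64 at k=4, so the next step gives (m, d) = (32, 43) again — its k=1 value — and the period has length 4.

[32; 1, 1, 1, 64]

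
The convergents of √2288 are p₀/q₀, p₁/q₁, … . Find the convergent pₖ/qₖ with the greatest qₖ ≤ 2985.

137233/2869

√2288 = [47; 1, 4, 1, 94, …] (period length 4).
Convergents:
  p_0/q_0 = 47/1
  p_1/q_1 = 48/1
  p_2/q_2 = 239/5
  p_3/q_3 = 287/6
  p_4/q_4 = 27217/569
  p_5/q_5 = 27504/575
  p_6/q_6 = 137233/2869
  p_7/q_7 = 164737/3444
q_6 = 2869 ≤ 2985 < 3444 = q_7, so the answer is 137233/2869.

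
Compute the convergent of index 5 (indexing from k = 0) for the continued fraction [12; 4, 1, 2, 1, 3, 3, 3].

867/71

Using pₖ = aₖpₖ₋₁ + pₖ₋₂, qₖ = aₖqₖ₋₁ + qₖ₋₂ (with p₋₁=1, p₋₂=0, q₋₁=0, q₋₂=1):
  k=0: a=12, p=12, q=1
  k=1: a=4, p=49, q=4
  k=2: a=1, p=61, q=5
  k=3: a=2, p=171, q=14
  k=4: a=1, p=232, q=19
  k=5: a=3, p=867, q=71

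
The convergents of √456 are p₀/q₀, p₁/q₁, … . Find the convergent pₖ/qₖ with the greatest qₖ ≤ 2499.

√456 = [21; 2, 1, 4, 1, 2, 42, …] (period length 6).
Convergents:
  p_0/q_0 = 21/1
  p_1/q_1 = 43/2
  p_2/q_2 = 64/3
  p_3/q_3 = 299/14
  p_4/q_4 = 363/17
  p_5/q_5 = 1025/48
  p_6/q_6 = 43413/2033
  p_7/q_7 = 87851/4114
q_6 = 2033 ≤ 2499 < 4114 = q_7, so the answer is 43413/2033.

43413/2033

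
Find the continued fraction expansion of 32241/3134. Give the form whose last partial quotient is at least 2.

32241 = 10*3134 + 901
3134 = 3*901 + 431
901 = 2*431 + 39
431 = 11*39 + 2
39 = 19*2 + 1
2 = 2*1 + 0  (stop)
So 32241/3134 = [10; 3, 2, 11, 19, 2].

[10; 3, 2, 11, 19, 2]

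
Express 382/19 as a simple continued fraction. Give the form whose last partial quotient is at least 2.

382 = 20*19 + 2
19 = 9*2 + 1
2 = 2*1 + 0  (stop)
So 382/19 = [20; 9, 2].

[20; 9, 2]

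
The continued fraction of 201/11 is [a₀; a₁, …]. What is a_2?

1

201 = 18·11 + 3   →  a_0 = 18
11 = 3·3 + 2   →  a_1 = 3
3 = 1·2 + 1   →  a_2 = 1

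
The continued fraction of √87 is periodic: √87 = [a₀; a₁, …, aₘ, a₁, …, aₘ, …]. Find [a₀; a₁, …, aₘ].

[9; 3, 18]

a₀ = ⌊√87⌋ = 9.
With m₀=0, d₀=1 and mₖ₊₁ = dₖaₖ − mₖ, dₖ₊₁ = (n − mₖ₊₁²)/dₖ, aₖ₊₁ = ⌊(a₀+mₖ₊₁)/dₖ₊₁⌋:
  k=1: m=9, d=6, a=3
  k=2: m=9, d=1, a=18
d=1 and a=2a₀=18 at k=2, so the next step gives (m, d) = (9, 6) again — its k=1 value — and the period has length 2.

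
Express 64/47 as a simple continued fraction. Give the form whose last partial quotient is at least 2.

[1; 2, 1, 3, 4]

64 = 1×47 + 17
47 = 2×17 + 13
17 = 1×13 + 4
13 = 3×4 + 1
4 = 4×1 + 0  (stop)
So 64/47 = [1; 2, 1, 3, 4].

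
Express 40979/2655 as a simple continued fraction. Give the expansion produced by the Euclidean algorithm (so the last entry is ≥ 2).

40979 = 15*2655 + 1154
2655 = 2*1154 + 347
1154 = 3*347 + 113
347 = 3*113 + 8
113 = 14*8 + 1
8 = 8*1 + 0  (stop)
So 40979/2655 = [15; 2, 3, 3, 14, 8].

[15; 2, 3, 3, 14, 8]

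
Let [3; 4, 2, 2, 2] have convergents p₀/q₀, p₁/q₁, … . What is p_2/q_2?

Using pₖ = aₖpₖ₋₁ + pₖ₋₂, qₖ = aₖqₖ₋₁ + qₖ₋₂ (with p₋₁=1, p₋₂=0, q₋₁=0, q₋₂=1):
  k=0: a=3, p=3, q=1
  k=1: a=4, p=13, q=4
  k=2: a=2, p=29, q=9

29/9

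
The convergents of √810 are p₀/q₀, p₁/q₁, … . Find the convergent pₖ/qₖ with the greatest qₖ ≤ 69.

1793/63

√810 = [28; 2, 5, 1, 4, 1, 5, 2, 56, …] (period length 8).
Convergents:
  p_0/q_0 = 28/1
  p_1/q_1 = 57/2
  p_2/q_2 = 313/11
  p_3/q_3 = 370/13
  p_4/q_4 = 1793/63
  p_5/q_5 = 2163/76
q_4 = 63 ≤ 69 < 76 = q_5, so the answer is 1793/63.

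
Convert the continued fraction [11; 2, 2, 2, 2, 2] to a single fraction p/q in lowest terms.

799/70

Fold from the inside: start with 2/1.
  2 + 1/2 = 5/2
  2 + 2/5 = 12/5
  2 + 5/12 = 29/12
  2 + 12/29 = 70/29
  11 + 29/70 = 799/70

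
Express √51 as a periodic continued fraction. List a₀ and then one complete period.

a₀ = ⌊√51⌋ = 7.
With m₀=0, d₀=1 and mₖ₊₁ = dₖaₖ − mₖ, dₖ₊₁ = (n − mₖ₊₁²)/dₖ, aₖ₊₁ = ⌊(a₀+mₖ₊₁)/dₖ₊₁⌋:
  k=1: m=7, d=2, a=7
  k=2: m=7, d=1, a=14
d=1 and a=2a₀=14 at k=2, so the next step gives (m, d) = (7, 2) again — its k=1 value — and the period has length 2.

[7; 7, 14]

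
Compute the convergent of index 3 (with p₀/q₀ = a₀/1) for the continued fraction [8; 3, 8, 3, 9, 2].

649/78

Using pₖ = aₖpₖ₋₁ + pₖ₋₂, qₖ = aₖqₖ₋₁ + qₖ₋₂ (with p₋₁=1, p₋₂=0, q₋₁=0, q₋₂=1):
  k=0: a=8, p=8, q=1
  k=1: a=3, p=25, q=3
  k=2: a=8, p=208, q=25
  k=3: a=3, p=649, q=78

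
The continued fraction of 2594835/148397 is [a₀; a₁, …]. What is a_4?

5

2594835 = 17·148397 + 72086   →  a_0 = 17
148397 = 2·72086 + 4225   →  a_1 = 2
72086 = 17·4225 + 261   →  a_2 = 17
4225 = 16·261 + 49   →  a_3 = 16
261 = 5·49 + 16   →  a_4 = 5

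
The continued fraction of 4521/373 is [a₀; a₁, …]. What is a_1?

8

4521 = 12·373 + 45   →  a_0 = 12
373 = 8·45 + 13   →  a_1 = 8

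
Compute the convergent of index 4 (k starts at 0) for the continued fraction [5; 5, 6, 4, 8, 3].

5521/1063

Using pₖ = aₖpₖ₋₁ + pₖ₋₂, qₖ = aₖqₖ₋₁ + qₖ₋₂ (with p₋₁=1, p₋₂=0, q₋₁=0, q₋₂=1):
  k=0: a=5, p=5, q=1
  k=1: a=5, p=26, q=5
  k=2: a=6, p=161, q=31
  k=3: a=4, p=670, q=129
  k=4: a=8, p=5521, q=1063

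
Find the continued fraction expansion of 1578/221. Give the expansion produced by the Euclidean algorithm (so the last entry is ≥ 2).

1578 = 7·221 + 31
221 = 7·31 + 4
31 = 7·4 + 3
4 = 1·3 + 1
3 = 3·1 + 0  (stop)
So 1578/221 = [7; 7, 7, 1, 3].

[7; 7, 7, 1, 3]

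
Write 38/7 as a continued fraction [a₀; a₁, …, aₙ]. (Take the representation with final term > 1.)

[5; 2, 3]

38 = 5×7 + 3
7 = 2×3 + 1
3 = 3×1 + 0  (stop)
So 38/7 = [5; 2, 3].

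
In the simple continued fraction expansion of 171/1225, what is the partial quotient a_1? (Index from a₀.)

7

171 = 0·1225 + 171   →  a_0 = 0
1225 = 7·171 + 28   →  a_1 = 7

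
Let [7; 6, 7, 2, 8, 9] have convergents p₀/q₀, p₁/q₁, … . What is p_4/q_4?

Using pₖ = aₖpₖ₋₁ + pₖ₋₂, qₖ = aₖqₖ₋₁ + qₖ₋₂ (with p₋₁=1, p₋₂=0, q₋₁=0, q₋₂=1):
  k=0: a=7, p=7, q=1
  k=1: a=6, p=43, q=6
  k=2: a=7, p=308, q=43
  k=3: a=2, p=659, q=92
  k=4: a=8, p=5580, q=779

5580/779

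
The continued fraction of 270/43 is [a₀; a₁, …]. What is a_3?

270 = 6·43 + 12   →  a_0 = 6
43 = 3·12 + 7   →  a_1 = 3
12 = 1·7 + 5   →  a_2 = 1
7 = 1·5 + 2   →  a_3 = 1

1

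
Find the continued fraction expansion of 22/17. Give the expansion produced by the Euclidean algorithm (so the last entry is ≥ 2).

22 = 1*17 + 5
17 = 3*5 + 2
5 = 2*2 + 1
2 = 2*1 + 0  (stop)
So 22/17 = [1; 3, 2, 2].

[1; 3, 2, 2]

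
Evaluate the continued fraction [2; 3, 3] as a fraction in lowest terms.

23/10

Fold from the inside: start with 3/1.
  3 + 1/3 = 10/3
  2 + 3/10 = 23/10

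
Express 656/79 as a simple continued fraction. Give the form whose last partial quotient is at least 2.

[8; 3, 3, 2, 3]

656 = 8×79 + 24
79 = 3×24 + 7
24 = 3×7 + 3
7 = 2×3 + 1
3 = 3×1 + 0  (stop)
So 656/79 = [8; 3, 3, 2, 3].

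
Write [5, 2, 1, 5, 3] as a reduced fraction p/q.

289/54

Fold from the inside: start with 3/1.
  5 + 1/3 = 16/3
  1 + 3/16 = 19/16
  2 + 16/19 = 54/19
  5 + 19/54 = 289/54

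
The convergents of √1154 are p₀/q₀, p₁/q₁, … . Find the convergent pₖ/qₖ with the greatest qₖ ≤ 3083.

√1154 = [33; 1, 32, 1, 66, …] (period length 4).
Convergents:
  p_0/q_0 = 33/1
  p_1/q_1 = 34/1
  p_2/q_2 = 1121/33
  p_3/q_3 = 1155/34
  p_4/q_4 = 77351/2277
  p_5/q_5 = 78506/2311
  p_6/q_6 = 2589543/76229
q_5 = 2311 ≤ 3083 < 76229 = q_6, so the answer is 78506/2311.

78506/2311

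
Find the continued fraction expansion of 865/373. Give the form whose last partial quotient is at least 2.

865 = 2*373 + 119
373 = 3*119 + 16
119 = 7*16 + 7
16 = 2*7 + 2
7 = 3*2 + 1
2 = 2*1 + 0  (stop)
So 865/373 = [2; 3, 7, 2, 3, 2].

[2; 3, 7, 2, 3, 2]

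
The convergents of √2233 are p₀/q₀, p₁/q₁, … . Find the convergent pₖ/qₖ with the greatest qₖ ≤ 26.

189/4

√2233 = [47; 3, 1, 12, 1, 3, 94, …] (period length 6).
Convergents:
  p_0/q_0 = 47/1
  p_1/q_1 = 142/3
  p_2/q_2 = 189/4
  p_3/q_3 = 2410/51
q_2 = 4 ≤ 26 < 51 = q_3, so the answer is 189/4.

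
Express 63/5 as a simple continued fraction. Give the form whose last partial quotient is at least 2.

[12; 1, 1, 2]

63 = 12*5 + 3
5 = 1*3 + 2
3 = 1*2 + 1
2 = 2*1 + 0  (stop)
So 63/5 = [12; 1, 1, 2].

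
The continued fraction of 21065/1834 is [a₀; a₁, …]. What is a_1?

2

21065 = 11·1834 + 891   →  a_0 = 11
1834 = 2·891 + 52   →  a_1 = 2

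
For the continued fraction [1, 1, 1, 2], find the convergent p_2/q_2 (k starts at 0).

Using pₖ = aₖpₖ₋₁ + pₖ₋₂, qₖ = aₖqₖ₋₁ + qₖ₋₂ (with p₋₁=1, p₋₂=0, q₋₁=0, q₋₂=1):
  k=0: a=1, p=1, q=1
  k=1: a=1, p=2, q=1
  k=2: a=1, p=3, q=2

3/2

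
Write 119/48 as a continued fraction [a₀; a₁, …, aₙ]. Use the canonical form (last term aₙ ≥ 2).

[2; 2, 11, 2]

119 = 2·48 + 23
48 = 2·23 + 2
23 = 11·2 + 1
2 = 2·1 + 0  (stop)
So 119/48 = [2; 2, 11, 2].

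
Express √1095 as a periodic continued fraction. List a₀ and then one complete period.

[33; 11, 66]

a₀ = ⌊√1095⌋ = 33.
With m₀=0, d₀=1 and mₖ₊₁ = dₖaₖ − mₖ, dₖ₊₁ = (n − mₖ₊₁²)/dₖ, aₖ₊₁ = ⌊(a₀+mₖ₊₁)/dₖ₊₁⌋:
  k=1: m=33, d=6, a=11
  k=2: m=33, d=1, a=66
d=1 and a=2a₀=66 at k=2, so the next step gives (m, d) = (33, 6) again — its k=1 value — and the period has length 2.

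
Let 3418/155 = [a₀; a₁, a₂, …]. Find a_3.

3418 = 22·155 + 8   →  a_0 = 22
155 = 19·8 + 3   →  a_1 = 19
8 = 2·3 + 2   →  a_2 = 2
3 = 1·2 + 1   →  a_3 = 1

1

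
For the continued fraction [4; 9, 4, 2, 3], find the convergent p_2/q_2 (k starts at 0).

Using pₖ = aₖpₖ₋₁ + pₖ₋₂, qₖ = aₖqₖ₋₁ + qₖ₋₂ (with p₋₁=1, p₋₂=0, q₋₁=0, q₋₂=1):
  k=0: a=4, p=4, q=1
  k=1: a=9, p=37, q=9
  k=2: a=4, p=152, q=37

152/37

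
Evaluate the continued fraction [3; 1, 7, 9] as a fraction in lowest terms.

Using pₖ = aₖpₖ₋₁ + pₖ₋₂ and qₖ = aₖqₖ₋₁ + qₖ₋₂:
  k=0: a=3, p=3, q=1
  k=1: a=1, p=4, q=1
  k=2: a=7, p=31, q=8
  k=3: a=9, p=283, q=73

283/73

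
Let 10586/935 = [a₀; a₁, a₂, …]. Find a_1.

10586 = 11·935 + 301   →  a_0 = 11
935 = 3·301 + 32   →  a_1 = 3

3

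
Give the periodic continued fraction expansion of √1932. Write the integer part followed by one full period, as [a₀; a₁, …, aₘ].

a₀ = ⌊√1932⌋ = 43.
With m₀=0, d₀=1 and mₖ₊₁ = dₖaₖ − mₖ, dₖ₊₁ = (n − mₖ₊₁²)/dₖ, aₖ₊₁ = ⌊(a₀+mₖ₊₁)/dₖ₊₁⌋:
  k=1: m=43, d=83, a=1
  k=2: m=40, d=4, a=20
  k=3: m=40, d=83, a=1
  k=4: m=43, d=1, a=86
d=1 and a=2a₀=86 at k=4, so the next step gives (m, d) = (43, 83) again — its k=1 value — and the period has length 4.

[43; 1, 20, 1, 86]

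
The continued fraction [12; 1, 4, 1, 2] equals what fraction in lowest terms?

218/17

Fold from the inside: start with 2/1.
  1 + 1/2 = 3/2
  4 + 2/3 = 14/3
  1 + 3/14 = 17/14
  12 + 14/17 = 218/17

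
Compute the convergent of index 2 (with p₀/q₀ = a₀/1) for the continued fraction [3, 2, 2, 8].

17/5

Using pₖ = aₖpₖ₋₁ + pₖ₋₂, qₖ = aₖqₖ₋₁ + qₖ₋₂ (with p₋₁=1, p₋₂=0, q₋₁=0, q₋₂=1):
  k=0: a=3, p=3, q=1
  k=1: a=2, p=7, q=2
  k=2: a=2, p=17, q=5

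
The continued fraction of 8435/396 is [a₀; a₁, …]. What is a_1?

3

8435 = 21·396 + 119   →  a_0 = 21
396 = 3·119 + 39   →  a_1 = 3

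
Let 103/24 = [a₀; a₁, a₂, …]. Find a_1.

3

103 = 4·24 + 7   →  a_0 = 4
24 = 3·7 + 3   →  a_1 = 3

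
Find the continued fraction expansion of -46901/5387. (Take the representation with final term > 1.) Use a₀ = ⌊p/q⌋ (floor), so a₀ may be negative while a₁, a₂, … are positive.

-46901 = -9*5387 + 1582
5387 = 3*1582 + 641
1582 = 2*641 + 300
641 = 2*300 + 41
300 = 7*41 + 13
41 = 3*13 + 2
13 = 6*2 + 1
2 = 2*1 + 0  (stop)
So -46901/5387 = [-9; 3, 2, 2, 7, 3, 6, 2].

[-9; 3, 2, 2, 7, 3, 6, 2]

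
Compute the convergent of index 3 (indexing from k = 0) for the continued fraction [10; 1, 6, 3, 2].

239/22

Using pₖ = aₖpₖ₋₁ + pₖ₋₂, qₖ = aₖqₖ₋₁ + qₖ₋₂ (with p₋₁=1, p₋₂=0, q₋₁=0, q₋₂=1):
  k=0: a=10, p=10, q=1
  k=1: a=1, p=11, q=1
  k=2: a=6, p=76, q=7
  k=3: a=3, p=239, q=22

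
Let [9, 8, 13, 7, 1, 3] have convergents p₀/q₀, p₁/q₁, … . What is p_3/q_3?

Using pₖ = aₖpₖ₋₁ + pₖ₋₂, qₖ = aₖqₖ₋₁ + qₖ₋₂ (with p₋₁=1, p₋₂=0, q₋₁=0, q₋₂=1):
  k=0: a=9, p=9, q=1
  k=1: a=8, p=73, q=8
  k=2: a=13, p=958, q=105
  k=3: a=7, p=6779, q=743

6779/743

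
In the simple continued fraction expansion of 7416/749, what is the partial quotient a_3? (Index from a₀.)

8

7416 = 9·749 + 675   →  a_0 = 9
749 = 1·675 + 74   →  a_1 = 1
675 = 9·74 + 9   →  a_2 = 9
74 = 8·9 + 2   →  a_3 = 8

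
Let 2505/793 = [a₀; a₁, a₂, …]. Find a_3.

2505 = 3·793 + 126   →  a_0 = 3
793 = 6·126 + 37   →  a_1 = 6
126 = 3·37 + 15   →  a_2 = 3
37 = 2·15 + 7   →  a_3 = 2

2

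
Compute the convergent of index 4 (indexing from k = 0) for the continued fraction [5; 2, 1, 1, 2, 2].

Using pₖ = aₖpₖ₋₁ + pₖ₋₂, qₖ = aₖqₖ₋₁ + qₖ₋₂ (with p₋₁=1, p₋₂=0, q₋₁=0, q₋₂=1):
  k=0: a=5, p=5, q=1
  k=1: a=2, p=11, q=2
  k=2: a=1, p=16, q=3
  k=3: a=1, p=27, q=5
  k=4: a=2, p=70, q=13

70/13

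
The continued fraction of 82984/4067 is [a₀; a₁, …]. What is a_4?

17

82984 = 20·4067 + 1644   →  a_0 = 20
4067 = 2·1644 + 779   →  a_1 = 2
1644 = 2·779 + 86   →  a_2 = 2
779 = 9·86 + 5   →  a_3 = 9
86 = 17·5 + 1   →  a_4 = 17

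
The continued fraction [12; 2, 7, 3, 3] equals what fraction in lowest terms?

1945/156

Using pₖ = aₖpₖ₋₁ + pₖ₋₂ and qₖ = aₖqₖ₋₁ + qₖ₋₂:
  k=0: a=12, p=12, q=1
  k=1: a=2, p=25, q=2
  k=2: a=7, p=187, q=15
  k=3: a=3, p=586, q=47
  k=4: a=3, p=1945, q=156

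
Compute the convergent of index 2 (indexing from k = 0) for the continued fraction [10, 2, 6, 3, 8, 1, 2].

136/13

Using pₖ = aₖpₖ₋₁ + pₖ₋₂, qₖ = aₖqₖ₋₁ + qₖ₋₂ (with p₋₁=1, p₋₂=0, q₋₁=0, q₋₂=1):
  k=0: a=10, p=10, q=1
  k=1: a=2, p=21, q=2
  k=2: a=6, p=136, q=13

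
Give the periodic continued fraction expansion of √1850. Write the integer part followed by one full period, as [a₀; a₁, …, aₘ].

[43; 86]

a₀ = ⌊√1850⌋ = 43.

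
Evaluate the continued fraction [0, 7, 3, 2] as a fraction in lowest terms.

7/51

Using pₖ = aₖpₖ₋₁ + pₖ₋₂ and qₖ = aₖqₖ₋₁ + qₖ₋₂:
  k=0: a=0, p=0, q=1
  k=1: a=7, p=1, q=7
  k=2: a=3, p=3, q=22
  k=3: a=2, p=7, q=51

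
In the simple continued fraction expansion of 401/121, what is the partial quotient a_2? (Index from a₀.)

5

401 = 3·121 + 38   →  a_0 = 3
121 = 3·38 + 7   →  a_1 = 3
38 = 5·7 + 3   →  a_2 = 5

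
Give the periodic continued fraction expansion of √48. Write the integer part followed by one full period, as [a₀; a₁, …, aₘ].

[6; 1, 12]

a₀ = ⌊√48⌋ = 6.
With m₀=0, d₀=1 and mₖ₊₁ = dₖaₖ − mₖ, dₖ₊₁ = (n − mₖ₊₁²)/dₖ, aₖ₊₁ = ⌊(a₀+mₖ₊₁)/dₖ₊₁⌋:
  k=1: m=6, d=12, a=1
  k=2: m=6, d=1, a=12
d=1 and a=2a₀=12 at k=2, so the next step gives (m, d) = (6, 12) again — its k=1 value — and the period has length 2.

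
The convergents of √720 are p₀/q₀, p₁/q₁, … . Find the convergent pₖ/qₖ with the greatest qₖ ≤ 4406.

√720 = [26; 1, 4, 1, 52, …] (period length 4).
Convergents:
  p_0/q_0 = 26/1
  p_1/q_1 = 27/1
  p_2/q_2 = 134/5
  p_3/q_3 = 161/6
  p_4/q_4 = 8506/317
  p_5/q_5 = 8667/323
  p_6/q_6 = 43174/1609
  p_7/q_7 = 51841/1932
  p_8/q_8 = 2738906/102073
q_7 = 1932 ≤ 4406 < 102073 = q_8, so the answer is 51841/1932.

51841/1932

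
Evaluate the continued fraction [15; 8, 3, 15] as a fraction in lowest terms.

Fold from the inside: start with 15/1.
  3 + 1/15 = 46/15
  8 + 15/46 = 383/46
  15 + 46/383 = 5791/383

5791/383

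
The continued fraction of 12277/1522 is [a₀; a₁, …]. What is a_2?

12277 = 8·1522 + 101   →  a_0 = 8
1522 = 15·101 + 7   →  a_1 = 15
101 = 14·7 + 3   →  a_2 = 14

14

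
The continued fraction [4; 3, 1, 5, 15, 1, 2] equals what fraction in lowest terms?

4657/1093

Fold from the inside: start with 2/1.
  1 + 1/2 = 3/2
  15 + 2/3 = 47/3
  5 + 3/47 = 238/47
  1 + 47/238 = 285/238
  3 + 238/285 = 1093/285
  4 + 285/1093 = 4657/1093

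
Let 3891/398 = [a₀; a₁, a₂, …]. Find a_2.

3

3891 = 9·398 + 309   →  a_0 = 9
398 = 1·309 + 89   →  a_1 = 1
309 = 3·89 + 42   →  a_2 = 3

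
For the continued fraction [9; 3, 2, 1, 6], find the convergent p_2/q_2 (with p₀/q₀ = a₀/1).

65/7

Using pₖ = aₖpₖ₋₁ + pₖ₋₂, qₖ = aₖqₖ₋₁ + qₖ₋₂ (with p₋₁=1, p₋₂=0, q₋₁=0, q₋₂=1):
  k=0: a=9, p=9, q=1
  k=1: a=3, p=28, q=3
  k=2: a=2, p=65, q=7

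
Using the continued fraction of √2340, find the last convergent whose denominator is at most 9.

387/8

√2340 = [48; 2, 1, 2, 10, 2, 1, 2, 96, …] (period length 8).
Convergents:
  p_0/q_0 = 48/1
  p_1/q_1 = 97/2
  p_2/q_2 = 145/3
  p_3/q_3 = 387/8
  p_4/q_4 = 4015/83
q_3 = 8 ≤ 9 < 83 = q_4, so the answer is 387/8.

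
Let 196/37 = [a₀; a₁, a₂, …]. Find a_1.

3

196 = 5·37 + 11   →  a_0 = 5
37 = 3·11 + 4   →  a_1 = 3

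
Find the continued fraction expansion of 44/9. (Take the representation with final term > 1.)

[4; 1, 8]

44 = 4*9 + 8
9 = 1*8 + 1
8 = 8*1 + 0  (stop)
So 44/9 = [4; 1, 8].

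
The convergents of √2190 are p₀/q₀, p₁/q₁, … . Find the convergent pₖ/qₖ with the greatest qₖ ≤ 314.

14554/311

√2190 = [46; 1, 3, 1, 14, 1, 3, 1, 92, …] (period length 8).
Convergents:
  p_0/q_0 = 46/1
  p_1/q_1 = 47/1
  p_2/q_2 = 187/4
  p_3/q_3 = 234/5
  p_4/q_4 = 3463/74
  p_5/q_5 = 3697/79
  p_6/q_6 = 14554/311
  p_7/q_7 = 18251/390
q_6 = 311 ≤ 314 < 390 = q_7, so the answer is 14554/311.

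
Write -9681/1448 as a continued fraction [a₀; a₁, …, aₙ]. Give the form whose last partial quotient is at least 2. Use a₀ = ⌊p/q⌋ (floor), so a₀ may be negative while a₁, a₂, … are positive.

[-7; 3, 5, 2, 13, 3]

-9681 = -7·1448 + 455
1448 = 3·455 + 83
455 = 5·83 + 40
83 = 2·40 + 3
40 = 13·3 + 1
3 = 3·1 + 0  (stop)
So -9681/1448 = [-7; 3, 5, 2, 13, 3].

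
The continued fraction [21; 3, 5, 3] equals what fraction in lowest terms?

Using pₖ = aₖpₖ₋₁ + pₖ₋₂ and qₖ = aₖqₖ₋₁ + qₖ₋₂:
  k=0: a=21, p=21, q=1
  k=1: a=3, p=64, q=3
  k=2: a=5, p=341, q=16
  k=3: a=3, p=1087, q=51

1087/51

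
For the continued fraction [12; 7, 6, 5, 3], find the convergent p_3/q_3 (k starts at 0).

Using pₖ = aₖpₖ₋₁ + pₖ₋₂, qₖ = aₖqₖ₋₁ + qₖ₋₂ (with p₋₁=1, p₋₂=0, q₋₁=0, q₋₂=1):
  k=0: a=12, p=12, q=1
  k=1: a=7, p=85, q=7
  k=2: a=6, p=522, q=43
  k=3: a=5, p=2695, q=222

2695/222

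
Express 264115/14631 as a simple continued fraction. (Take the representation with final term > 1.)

[18; 19, 3, 19, 13]

264115 = 18×14631 + 757
14631 = 19×757 + 248
757 = 3×248 + 13
248 = 19×13 + 1
13 = 13×1 + 0  (stop)
So 264115/14631 = [18; 19, 3, 19, 13].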